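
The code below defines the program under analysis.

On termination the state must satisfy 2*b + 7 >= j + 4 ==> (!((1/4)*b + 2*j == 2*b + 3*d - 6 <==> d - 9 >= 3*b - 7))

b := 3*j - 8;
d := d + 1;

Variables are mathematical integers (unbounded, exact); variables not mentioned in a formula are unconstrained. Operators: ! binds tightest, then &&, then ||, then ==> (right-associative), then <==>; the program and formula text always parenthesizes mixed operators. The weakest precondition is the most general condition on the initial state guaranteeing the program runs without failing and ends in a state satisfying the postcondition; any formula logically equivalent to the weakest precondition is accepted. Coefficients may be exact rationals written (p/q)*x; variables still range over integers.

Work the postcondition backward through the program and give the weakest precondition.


Working backward. After the program, the postcondition 2*b + 7 >= j + 4 ==> (!((1/4)*b + 2*j == 2*b + 3*d - 6 <==> d - 9 >= 3*b - 7)) must hold; in canonical form it is 2*b >= j - 3 ==> (!(2*j == (7/4)*b + 3*d - 6 <==> d >= 3*b + 2)).
Before d := d + 1: 2*b >= j - 3 ==> (!(2*j == (7/4)*b + 3*d - 3 <==> d >= 3*b + 1))
Before b := 3*j - 8: 5*j >= 13 ==> (!(3*d + (13/4)*j == 17 <==> d >= 9*j - 23))
Answer: WP = 5*j >= 13 ==> (!(3*d + (13/4)*j == 17 <==> d >= 9*j - 23))


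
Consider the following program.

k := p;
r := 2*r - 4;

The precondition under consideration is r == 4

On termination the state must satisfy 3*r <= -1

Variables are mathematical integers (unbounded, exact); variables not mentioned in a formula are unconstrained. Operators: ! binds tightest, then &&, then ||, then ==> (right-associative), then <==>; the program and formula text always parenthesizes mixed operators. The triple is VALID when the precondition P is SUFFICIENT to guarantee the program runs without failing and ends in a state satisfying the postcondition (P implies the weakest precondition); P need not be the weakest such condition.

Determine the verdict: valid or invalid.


Working backward. After the program, 3*r <= -1 must hold.
Before r := 2*r - 4: 6*r <= 11
Before k := p: 6*r <= 11
The weakest precondition is 6*r <= 11.
Check whether r == 4 implies it.
Countermodel: at the initial state r = 4, the precondition holds but the weakest precondition fails.
Answer: invalid


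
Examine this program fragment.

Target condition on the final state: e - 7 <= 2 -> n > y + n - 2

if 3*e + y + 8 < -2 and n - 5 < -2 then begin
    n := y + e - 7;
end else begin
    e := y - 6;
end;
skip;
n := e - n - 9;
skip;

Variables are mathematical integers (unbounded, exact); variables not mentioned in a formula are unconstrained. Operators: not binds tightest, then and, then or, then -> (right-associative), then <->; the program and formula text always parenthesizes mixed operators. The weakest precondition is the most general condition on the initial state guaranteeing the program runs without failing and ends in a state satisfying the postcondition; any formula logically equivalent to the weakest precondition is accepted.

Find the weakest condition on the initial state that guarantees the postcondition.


Working backward. After the program, the postcondition e - 7 <= 2 -> n > y + n - 2 must hold; in canonical form it is e <= 9 -> y < 2.
Before skip: e <= 9 -> y < 2
Before n := e - n - 9: e <= 9 -> y < 2
Before skip: e <= 9 -> y < 2
Then branch requires e <= 9 -> y < 2; else branch requires y <= 15 -> y < 2.
Before the if: ((3*e + y < -10 and n < 3) -> (e <= 9 -> y < 2)) and ((not (3*e + y < -10 and n < 3)) -> (y <= 15 -> y < 2))
Answer: WP = ((3*e + y < -10 and n < 3) -> (e <= 9 -> y < 2)) and ((not (3*e + y < -10 and n < 3)) -> (y <= 15 -> y < 2))


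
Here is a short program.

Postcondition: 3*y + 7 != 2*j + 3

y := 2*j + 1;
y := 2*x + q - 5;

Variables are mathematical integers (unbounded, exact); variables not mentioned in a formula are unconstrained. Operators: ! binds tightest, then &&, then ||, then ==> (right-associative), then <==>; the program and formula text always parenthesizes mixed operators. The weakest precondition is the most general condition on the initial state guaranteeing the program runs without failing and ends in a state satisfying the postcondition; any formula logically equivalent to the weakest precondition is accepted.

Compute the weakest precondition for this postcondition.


Working backward. After the program, the postcondition 3*y + 7 != 2*j + 3 must hold; in canonical form it is 3*y != 2*j - 4.
Before y := 2*x + q - 5: 3*q + 6*x != 2*j + 11
Before y := 2*j + 1: 3*q + 6*x != 2*j + 11
Answer: WP = 3*q + 6*x != 2*j + 11


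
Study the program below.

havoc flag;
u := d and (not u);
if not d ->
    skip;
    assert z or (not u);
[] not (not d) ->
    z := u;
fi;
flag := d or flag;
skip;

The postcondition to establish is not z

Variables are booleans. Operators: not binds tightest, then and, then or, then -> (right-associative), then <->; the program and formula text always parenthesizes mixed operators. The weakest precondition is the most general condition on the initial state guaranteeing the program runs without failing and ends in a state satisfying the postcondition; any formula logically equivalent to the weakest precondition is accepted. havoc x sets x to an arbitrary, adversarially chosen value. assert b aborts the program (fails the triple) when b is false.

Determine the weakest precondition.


Working backward. After the program, not z must hold.
Before skip: not z
Before flag := d or flag: not z
Then branch requires (z or (not u)) and (not z); else branch requires not u.
Before the if: ((not d) -> ((z or (not u)) and (not z))) and (d -> (not u))
Before u := d and (not u): ((not d) -> ((z or (not (d and (not u)))) and (not z))) and (d -> (not (d and (not u))))
Before havoc flag: ((not d) -> ((z or (not (d and (not u)))) and (not z))) and (d -> (not (d and (not u))))
Answer: WP = ((not d) -> ((z or (not (d and (not u)))) and (not z))) and (d -> (not (d and (not u))))


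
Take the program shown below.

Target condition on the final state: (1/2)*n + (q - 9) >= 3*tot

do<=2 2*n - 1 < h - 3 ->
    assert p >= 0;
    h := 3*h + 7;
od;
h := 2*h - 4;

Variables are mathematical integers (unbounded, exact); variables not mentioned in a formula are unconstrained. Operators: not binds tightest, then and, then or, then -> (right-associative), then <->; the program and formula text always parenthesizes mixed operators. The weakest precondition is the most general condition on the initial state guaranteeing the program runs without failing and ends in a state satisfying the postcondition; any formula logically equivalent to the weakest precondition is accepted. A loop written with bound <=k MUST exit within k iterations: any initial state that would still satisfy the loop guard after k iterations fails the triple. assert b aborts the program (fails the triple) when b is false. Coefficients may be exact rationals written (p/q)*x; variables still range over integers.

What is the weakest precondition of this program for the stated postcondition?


Working backward. After the program, the postcondition (1/2)*n + (q - 9) >= 3*tot must hold; in canonical form it is (1/2)*n + q >= 3*tot + 9.
Before h := 2*h - 4: (1/2)*n + q >= 3*tot + 9
Before the loop (bound <=2), unroll the exhaustion recursion (WP_0 = exit-now case; WP_j = one more guarded iteration, up to j = 2):
  WP_0: (not (2*n < h - 2)) and (1/2)*n + q >= 3*tot + 9
  WP_1: (2*n < h - 2 -> (p >= 0 and (not (2*n < 3*h + 5)) and (1/2)*n + q >= 3*tot + 9)) and ((not (2*n < h - 2)) -> (1/2)*n + q >= 3*tot + 9)
  WP_2: (2*n < h - 2 -> (p >= 0 and (2*n < 3*h + 5 -> (p >= 0 and (not (2*n < 9*h + 26)) and (1/2)*n + q >= 3*tot + 9)) and ((not (2*n < 3*h + 5)) -> (1/2)*n + q >= 3*tot + 9))) and ((not (2*n < h - 2)) -> (1/2)*n + q >= 3*tot + 9)
So before the loop: (2*n < h - 2 -> (p >= 0 and (2*n < 3*h + 5 -> (p >= 0 and (not (2*n < 9*h + 26)) and (1/2)*n + q >= 3*tot + 9)) and ((not (2*n < 3*h + 5)) -> (1/2)*n + q >= 3*tot + 9))) and ((not (2*n < h - 2)) -> (1/2)*n + q >= 3*tot + 9)
Answer: WP = (2*n < h - 2 -> (p >= 0 and (2*n < 3*h + 5 -> (p >= 0 and (not (2*n < 9*h + 26)) and (1/2)*n + q >= 3*tot + 9)) and ((not (2*n < 3*h + 5)) -> (1/2)*n + q >= 3*tot + 9))) and ((not (2*n < h - 2)) -> (1/2)*n + q >= 3*tot + 9)


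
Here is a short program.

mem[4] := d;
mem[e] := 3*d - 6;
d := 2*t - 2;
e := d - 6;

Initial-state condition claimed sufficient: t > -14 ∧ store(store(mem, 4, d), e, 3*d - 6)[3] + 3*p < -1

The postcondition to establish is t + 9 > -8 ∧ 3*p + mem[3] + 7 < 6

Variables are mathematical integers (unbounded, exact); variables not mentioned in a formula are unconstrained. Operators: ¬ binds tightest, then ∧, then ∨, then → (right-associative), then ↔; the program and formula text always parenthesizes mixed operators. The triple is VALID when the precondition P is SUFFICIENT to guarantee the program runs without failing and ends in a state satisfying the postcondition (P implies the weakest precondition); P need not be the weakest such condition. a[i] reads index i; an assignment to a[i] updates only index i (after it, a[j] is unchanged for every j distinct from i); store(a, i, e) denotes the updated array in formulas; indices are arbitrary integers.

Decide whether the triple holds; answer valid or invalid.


Working backward. After the program, the postcondition t + 9 > -8 ∧ 3*p + mem[3] + 7 < 6 must hold; in canonical form it is t > -17 ∧ mem[3] + 3*p < -1.
Before e := d - 6: t > -17 ∧ mem[3] + 3*p < -1
Before d := 2*t - 2: t > -17 ∧ mem[3] + 3*p < -1
Before mem[e] := 3*d - 6: t > -17 ∧ store(mem, e, 3*d - 6)[3] + 3*p < -1
Before mem[4] := d: t > -17 ∧ store(store(mem, 4, d), e, 3*d - 6)[3] + 3*p < -1
The weakest precondition is t > -17 ∧ store(store(mem, 4, d), e, 3*d - 6)[3] + 3*p < -1.
Check whether t > -14 ∧ store(store(mem, 4, d), e, 3*d - 6)[3] + 3*p < -1 implies it.
Every state satisfying the precondition satisfies the weakest precondition: the implication holds.
Answer: valid


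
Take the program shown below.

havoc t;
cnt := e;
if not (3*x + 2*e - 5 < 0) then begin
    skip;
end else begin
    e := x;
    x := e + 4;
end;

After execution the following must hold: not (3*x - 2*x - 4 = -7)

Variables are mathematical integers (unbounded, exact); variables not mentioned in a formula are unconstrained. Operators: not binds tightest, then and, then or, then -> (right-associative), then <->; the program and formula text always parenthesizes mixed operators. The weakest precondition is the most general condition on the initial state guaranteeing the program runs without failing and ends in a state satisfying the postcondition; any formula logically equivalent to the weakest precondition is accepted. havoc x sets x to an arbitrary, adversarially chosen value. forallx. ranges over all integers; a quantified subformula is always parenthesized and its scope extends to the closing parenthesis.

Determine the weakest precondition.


Working backward. After the program, the postcondition not (3*x - 2*x - 4 = -7) must hold; in canonical form it is not (x = -3).
Then branch requires not (x = -3); else branch requires not (x = -7).
Before the if: ((not (2*e + 3*x < 5)) -> (not (x = -3))) and (2*e + 3*x < 5 -> (not (x = -7)))
Before cnt := e: ((not (2*e + 3*x < 5)) -> (not (x = -3))) and (2*e + 3*x < 5 -> (not (x = -7)))
Before havoc t: ((not (2*e + 3*x < 5)) -> (not (x = -3))) and (2*e + 3*x < 5 -> (not (x = -7)))
Answer: WP = ((not (2*e + 3*x < 5)) -> (not (x = -3))) and (2*e + 3*x < 5 -> (not (x = -7)))


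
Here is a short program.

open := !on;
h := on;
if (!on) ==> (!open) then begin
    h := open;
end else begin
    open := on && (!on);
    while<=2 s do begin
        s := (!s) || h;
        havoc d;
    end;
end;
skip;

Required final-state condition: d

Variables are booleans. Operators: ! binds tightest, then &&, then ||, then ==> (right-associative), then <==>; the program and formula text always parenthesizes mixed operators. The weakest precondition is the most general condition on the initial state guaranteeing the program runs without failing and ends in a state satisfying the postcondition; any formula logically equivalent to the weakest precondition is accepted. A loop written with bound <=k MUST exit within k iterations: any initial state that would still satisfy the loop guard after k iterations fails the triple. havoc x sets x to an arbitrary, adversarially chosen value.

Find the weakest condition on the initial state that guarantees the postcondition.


Working backward. After the program, d must hold.
Before skip: d
Then branch requires d; else branch requires (!s) && ((!s) ==> d).
Before the if: (((!on) ==> (!open)) ==> d) && ((!((!on) ==> (!open))) ==> ((!s) && ((!s) ==> d)))
Before h := on: (((!on) ==> (!open)) ==> d) && ((!((!on) ==> (!open))) ==> ((!s) && ((!s) ==> d)))
Before open := !on: (((!on) ==> on) ==> d) && ((!((!on) ==> on)) ==> ((!s) && ((!s) ==> d)))
Answer: WP = (((!on) ==> on) ==> d) && ((!((!on) ==> on)) ==> ((!s) && ((!s) ==> d)))


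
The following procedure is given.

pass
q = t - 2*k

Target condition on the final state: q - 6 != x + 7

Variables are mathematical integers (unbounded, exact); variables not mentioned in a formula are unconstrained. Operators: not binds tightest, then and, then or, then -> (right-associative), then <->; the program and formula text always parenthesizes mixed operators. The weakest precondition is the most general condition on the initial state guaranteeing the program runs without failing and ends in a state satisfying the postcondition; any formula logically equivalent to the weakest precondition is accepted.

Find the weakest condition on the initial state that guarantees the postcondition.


Working backward. After the program, the postcondition q - 6 != x + 7 must hold; in canonical form it is q != x + 13.
Before q := t - 2*k: t != 2*k + x + 13
Before skip: t != 2*k + x + 13
Answer: WP = t != 2*k + x + 13


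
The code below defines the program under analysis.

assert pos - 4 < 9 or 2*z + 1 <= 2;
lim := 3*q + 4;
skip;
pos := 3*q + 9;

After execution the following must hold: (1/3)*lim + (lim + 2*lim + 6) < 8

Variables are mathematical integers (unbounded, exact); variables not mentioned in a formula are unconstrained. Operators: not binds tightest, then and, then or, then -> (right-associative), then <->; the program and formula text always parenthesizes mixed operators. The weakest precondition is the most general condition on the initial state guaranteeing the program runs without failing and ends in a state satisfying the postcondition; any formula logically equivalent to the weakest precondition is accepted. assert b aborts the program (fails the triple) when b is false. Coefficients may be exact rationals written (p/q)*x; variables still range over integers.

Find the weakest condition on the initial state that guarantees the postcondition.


Working backward. After the program, the postcondition (1/3)*lim + (lim + 2*lim + 6) < 8 must hold; in canonical form it is (10/3)*lim < 2.
Before pos := 3*q + 9: (10/3)*lim < 2
Before skip: (10/3)*lim < 2
Before lim := 3*q + 4: 10*q < -34/3
Before assert pos - 4 < 9 or 2*z + 1 <= 2: (pos < 13 or 2*z <= 1) and 10*q < -34/3
Answer: WP = (pos < 13 or 2*z <= 1) and 10*q < -34/3


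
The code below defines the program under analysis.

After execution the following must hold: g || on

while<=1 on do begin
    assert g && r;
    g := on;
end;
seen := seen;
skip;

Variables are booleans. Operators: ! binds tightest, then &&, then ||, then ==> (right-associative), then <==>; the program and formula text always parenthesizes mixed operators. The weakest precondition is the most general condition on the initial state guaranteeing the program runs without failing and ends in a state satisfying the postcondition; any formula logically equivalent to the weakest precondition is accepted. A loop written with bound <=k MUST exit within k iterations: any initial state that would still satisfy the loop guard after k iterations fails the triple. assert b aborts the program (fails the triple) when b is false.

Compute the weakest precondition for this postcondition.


Working backward. After the program, g || on must hold.
Before skip: g || on
Before seen := seen: g || on
Before the loop (bound <=1), unroll the exhaustion recursion (WP_0 = exit-now case; WP_j = one more guarded iteration, up to j = 1):
  WP_0: (!on) && (g || on)
  WP_1: (!on) && ((!on) ==> (g || on))
So before the loop: (!on) && ((!on) ==> (g || on))
Answer: WP = (!on) && ((!on) ==> (g || on))


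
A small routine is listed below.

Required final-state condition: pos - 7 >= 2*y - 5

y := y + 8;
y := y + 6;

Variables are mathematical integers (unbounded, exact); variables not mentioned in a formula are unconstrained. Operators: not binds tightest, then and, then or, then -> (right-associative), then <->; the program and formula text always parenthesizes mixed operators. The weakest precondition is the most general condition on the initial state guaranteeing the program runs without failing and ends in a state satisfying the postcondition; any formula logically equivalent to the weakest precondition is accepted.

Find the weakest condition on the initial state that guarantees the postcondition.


Working backward. After the program, the postcondition pos - 7 >= 2*y - 5 must hold; in canonical form it is pos >= 2*y + 2.
Before y := y + 6: pos >= 2*y + 14
Before y := y + 8: pos >= 2*y + 30
Answer: WP = pos >= 2*y + 30


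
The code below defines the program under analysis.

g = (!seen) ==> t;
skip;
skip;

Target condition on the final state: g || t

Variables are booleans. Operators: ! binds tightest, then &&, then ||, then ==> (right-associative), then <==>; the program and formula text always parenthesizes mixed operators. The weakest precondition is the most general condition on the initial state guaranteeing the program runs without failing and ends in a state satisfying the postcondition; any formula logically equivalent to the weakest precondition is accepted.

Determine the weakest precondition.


Working backward. After the program, g || t must hold.
Before skip: g || t
Before skip: g || t
Before g := (!seen) ==> t: ((!seen) ==> t) || t
Answer: WP = ((!seen) ==> t) || t


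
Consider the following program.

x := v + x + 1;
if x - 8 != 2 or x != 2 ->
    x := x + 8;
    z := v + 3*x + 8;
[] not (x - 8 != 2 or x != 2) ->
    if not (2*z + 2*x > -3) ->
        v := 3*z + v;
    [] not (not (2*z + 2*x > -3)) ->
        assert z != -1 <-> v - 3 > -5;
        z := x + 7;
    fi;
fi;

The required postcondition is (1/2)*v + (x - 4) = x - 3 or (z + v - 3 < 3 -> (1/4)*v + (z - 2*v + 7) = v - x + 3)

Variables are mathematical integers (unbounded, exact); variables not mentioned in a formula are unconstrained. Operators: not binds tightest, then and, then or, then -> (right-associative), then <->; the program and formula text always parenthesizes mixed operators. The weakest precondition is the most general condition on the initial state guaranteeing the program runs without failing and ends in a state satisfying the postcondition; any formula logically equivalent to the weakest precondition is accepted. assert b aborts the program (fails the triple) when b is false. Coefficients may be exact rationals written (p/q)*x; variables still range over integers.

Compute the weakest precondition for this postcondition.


Working backward. After the program, the postcondition (1/2)*v + (x - 4) = x - 3 or (z + v - 3 < 3 -> (1/4)*v + (z - 2*v + 7) = v - x + 3) must hold; in canonical form it is (1/2)*v = 1 or (v + z < 6 -> x + z = (11/4)*v - 4).
Then branch requires (1/2)*v = 1 or (2*v + 3*x < -26 -> 4*x = (7/4)*v - 44); else branch requires ((not (2*x + 2*z > -3)) -> ((1/2)*v + (3/2)*z = 1 or (v + 4*z < 6 -> x = (11/4)*v + (29/4)*z - 4))) and (2*x + 2*z > -3 -> ((z != -1 <-> v > -2) and ((1/2)*v = 1 or (v + x < -1 -> 2*x = (11/4)*v - 11)))).
Before the if: ((x != 10 or x != 2) -> ((1/2)*v = 1 or (2*v + 3*x < -26 -> 4*x = (7/4)*v - 44))) and ((not (x != 10 or x != 2)) -> (((not (2*x + 2*z > -3)) -> ((1/2)*v + (3/2)*z = 1 or (v + 4*z < 6 -> x = (11/4)*v + (29/4)*z - 4))) and (2*x + 2*z > -3 -> ((z != -1 <-> v > -2) and ((1/2)*v = 1 or (v + x < -1 -> 2*x = (11/4)*v - 11))))))
Before x := v + x + 1: ((v + x != 9 or v + x != 1) -> ((1/2)*v = 1 or (5*v + 3*x < -29 -> (9/4)*v + 4*x = -48))) and ((not (v + x != 9 or v + x != 1)) -> (((not (2*v + 2*x + 2*z > -5)) -> ((1/2)*v + (3/2)*z = 1 or (v + 4*z < 6 -> x = (7/4)*v + (29/4)*z - 5))) and (2*v + 2*x + 2*z > -5 -> ((z != -1 <-> v > -2) and ((1/2)*v = 1 or (2*v + x < -2 -> 2*x = (3/4)*v - 13))))))
Answer: WP = ((v + x != 9 or v + x != 1) -> ((1/2)*v = 1 or (5*v + 3*x < -29 -> (9/4)*v + 4*x = -48))) and ((not (v + x != 9 or v + x != 1)) -> (((not (2*v + 2*x + 2*z > -5)) -> ((1/2)*v + (3/2)*z = 1 or (v + 4*z < 6 -> x = (7/4)*v + (29/4)*z - 5))) and (2*v + 2*x + 2*z > -5 -> ((z != -1 <-> v > -2) and ((1/2)*v = 1 or (2*v + x < -2 -> 2*x = (3/4)*v - 13))))))


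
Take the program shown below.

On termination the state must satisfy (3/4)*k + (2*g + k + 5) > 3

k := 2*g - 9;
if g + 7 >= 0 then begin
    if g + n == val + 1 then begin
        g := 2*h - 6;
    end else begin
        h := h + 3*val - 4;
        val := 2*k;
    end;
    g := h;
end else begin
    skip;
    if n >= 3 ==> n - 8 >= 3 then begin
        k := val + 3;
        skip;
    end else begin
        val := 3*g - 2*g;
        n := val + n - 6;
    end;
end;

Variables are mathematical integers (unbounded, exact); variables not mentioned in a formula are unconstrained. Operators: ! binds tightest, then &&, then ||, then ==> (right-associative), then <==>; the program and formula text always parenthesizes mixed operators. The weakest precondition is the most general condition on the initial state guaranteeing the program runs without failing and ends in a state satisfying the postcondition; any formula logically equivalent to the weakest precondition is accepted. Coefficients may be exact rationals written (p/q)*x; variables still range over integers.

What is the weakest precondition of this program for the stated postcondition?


Working backward. After the program, the postcondition (3/4)*k + (2*g + k + 5) > 3 must hold; in canonical form it is 2*g + (7/4)*k > -2.
Then branch requires (g + n == val + 1 ==> 2*h + (7/4)*k > -2) && ((!(g + n == val + 1)) ==> 2*h + (7/4)*k + 6*val > 6); else branch requires ((n >= 3 ==> n >= 11) ==> 2*g + (7/4)*val > -29/4) && ((!(n >= 3 ==> n >= 11)) ==> 2*g + (7/4)*k > -2).
Before the if: (g >= -7 ==> ((g + n == val + 1 ==> 2*h + (7/4)*k > -2) && ((!(g + n == val + 1)) ==> 2*h + (7/4)*k + 6*val > 6))) && ((!(g >= -7)) ==> (((n >= 3 ==> n >= 11) ==> 2*g + (7/4)*val > -29/4) && ((!(n >= 3 ==> n >= 11)) ==> 2*g + (7/4)*k > -2)))
Before k := 2*g - 9: (g >= -7 ==> ((g + n == val + 1 ==> (7/2)*g + 2*h > 55/4) && ((!(g + n == val + 1)) ==> (7/2)*g + 2*h + 6*val > 87/4))) && ((!(g >= -7)) ==> (((n >= 3 ==> n >= 11) ==> 2*g + (7/4)*val > -29/4) && ((!(n >= 3 ==> n >= 11)) ==> (11/2)*g > 55/4)))
Answer: WP = (g >= -7 ==> ((g + n == val + 1 ==> (7/2)*g + 2*h > 55/4) && ((!(g + n == val + 1)) ==> (7/2)*g + 2*h + 6*val > 87/4))) && ((!(g >= -7)) ==> (((n >= 3 ==> n >= 11) ==> 2*g + (7/4)*val > -29/4) && ((!(n >= 3 ==> n >= 11)) ==> (11/2)*g > 55/4)))


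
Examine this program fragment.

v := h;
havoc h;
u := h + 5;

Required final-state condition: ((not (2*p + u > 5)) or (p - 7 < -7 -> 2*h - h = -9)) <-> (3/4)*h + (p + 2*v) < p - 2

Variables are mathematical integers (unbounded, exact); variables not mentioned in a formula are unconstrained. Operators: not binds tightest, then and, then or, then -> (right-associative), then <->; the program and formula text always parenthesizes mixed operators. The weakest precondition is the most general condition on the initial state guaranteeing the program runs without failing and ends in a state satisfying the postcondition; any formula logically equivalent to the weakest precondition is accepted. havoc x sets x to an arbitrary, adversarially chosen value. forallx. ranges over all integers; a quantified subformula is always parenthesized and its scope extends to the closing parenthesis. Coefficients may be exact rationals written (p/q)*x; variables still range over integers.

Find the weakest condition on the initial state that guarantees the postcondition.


Working backward. After the program, the postcondition ((not (2*p + u > 5)) or (p - 7 < -7 -> 2*h - h = -9)) <-> (3/4)*h + (p + 2*v) < p - 2 must hold; in canonical form it is ((not (2*p + u > 5)) or (p < 0 -> h = -9)) <-> (3/4)*h + 2*v < -2.
Before u := h + 5: ((not (h + 2*p > 0)) or (p < 0 -> h = -9)) <-> (3/4)*h + 2*v < -2
Before havoc h: forall h_1. (((not (h_1 + 2*p > 0)) or (p < 0 -> h_1 = -9)) <-> (3/4)*h_1 + 2*v < -2)
Before v := h: forall h_1. (((not (h_1 + 2*p > 0)) or (p < 0 -> h_1 = -9)) <-> 2*h + (3/4)*h_1 < -2)
Answer: WP = forall h_1. (((not (h_1 + 2*p > 0)) or (p < 0 -> h_1 = -9)) <-> 2*h + (3/4)*h_1 < -2)


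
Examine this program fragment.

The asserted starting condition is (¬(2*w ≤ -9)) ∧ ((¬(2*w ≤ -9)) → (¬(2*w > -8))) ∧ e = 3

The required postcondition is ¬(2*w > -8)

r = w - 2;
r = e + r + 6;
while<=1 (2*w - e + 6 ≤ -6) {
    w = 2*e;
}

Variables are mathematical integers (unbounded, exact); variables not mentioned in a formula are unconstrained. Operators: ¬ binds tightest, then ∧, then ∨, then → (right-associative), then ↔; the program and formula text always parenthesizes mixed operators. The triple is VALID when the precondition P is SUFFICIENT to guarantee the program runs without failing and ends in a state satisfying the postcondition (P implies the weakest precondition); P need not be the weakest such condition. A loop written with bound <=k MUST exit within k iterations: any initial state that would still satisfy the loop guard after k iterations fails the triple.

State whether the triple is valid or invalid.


Working backward. After the program, ¬(2*w > -8) must hold.
Before the loop (bound <=1), unroll the exhaustion recursion (WP_0 = exit-now case; WP_j = one more guarded iteration, up to j = 1):
  WP_0: (¬(2*w ≤ e - 12)) ∧ (¬(2*w > -8))
  WP_1: (2*w ≤ e - 12 → ((¬(3*e ≤ -12)) ∧ (¬(4*e > -8)))) ∧ ((¬(2*w ≤ e - 12)) → (¬(2*w > -8)))
So before the loop: (2*w ≤ e - 12 → ((¬(3*e ≤ -12)) ∧ (¬(4*e > -8)))) ∧ ((¬(2*w ≤ e - 12)) → (¬(2*w > -8)))
Before r := e + r + 6: (2*w ≤ e - 12 → ((¬(3*e ≤ -12)) ∧ (¬(4*e > -8)))) ∧ ((¬(2*w ≤ e - 12)) → (¬(2*w > -8)))
Before r := w - 2: (2*w ≤ e - 12 → ((¬(3*e ≤ -12)) ∧ (¬(4*e > -8)))) ∧ ((¬(2*w ≤ e - 12)) → (¬(2*w > -8)))
The weakest precondition is (2*w ≤ e - 12 → ((¬(3*e ≤ -12)) ∧ (¬(4*e > -8)))) ∧ ((¬(2*w ≤ e - 12)) → (¬(2*w > -8))).
Check whether (¬(2*w ≤ -9)) ∧ ((¬(2*w ≤ -9)) → (¬(2*w > -8))) ∧ e = 3 implies it.
Every state satisfying the precondition satisfies the weakest precondition: the implication holds.
Answer: valid


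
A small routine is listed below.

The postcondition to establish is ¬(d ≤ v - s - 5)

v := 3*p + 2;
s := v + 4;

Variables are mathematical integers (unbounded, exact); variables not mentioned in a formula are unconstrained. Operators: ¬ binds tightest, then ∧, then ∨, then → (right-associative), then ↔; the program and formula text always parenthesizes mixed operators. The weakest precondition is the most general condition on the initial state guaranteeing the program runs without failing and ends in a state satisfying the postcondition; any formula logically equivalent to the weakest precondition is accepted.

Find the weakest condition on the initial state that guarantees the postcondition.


Working backward. After the program, the postcondition ¬(d ≤ v - s - 5) must hold; in canonical form it is ¬(d + s ≤ v - 5).
Before s := v + 4: ¬(d ≤ -9)
Before v := 3*p + 2: ¬(d ≤ -9)
Answer: WP = ¬(d ≤ -9)


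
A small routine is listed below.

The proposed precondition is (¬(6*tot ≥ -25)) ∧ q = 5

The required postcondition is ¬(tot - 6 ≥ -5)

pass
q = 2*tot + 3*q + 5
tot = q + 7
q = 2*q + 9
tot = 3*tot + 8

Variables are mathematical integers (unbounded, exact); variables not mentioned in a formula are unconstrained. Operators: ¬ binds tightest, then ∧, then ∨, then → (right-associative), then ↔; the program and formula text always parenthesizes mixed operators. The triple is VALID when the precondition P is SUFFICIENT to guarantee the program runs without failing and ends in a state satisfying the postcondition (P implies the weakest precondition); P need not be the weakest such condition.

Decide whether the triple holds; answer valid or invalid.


Working backward. After the program, the postcondition ¬(tot - 6 ≥ -5) must hold; in canonical form it is ¬(tot ≥ 1).
Before tot := 3*tot + 8: ¬(3*tot ≥ -7)
Before q := 2*q + 9: ¬(3*tot ≥ -7)
Before tot := q + 7: ¬(3*q ≥ -28)
Before q := 2*tot + 3*q + 5: ¬(9*q + 6*tot ≥ -43)
Before skip: ¬(9*q + 6*tot ≥ -43)
The weakest precondition is ¬(9*q + 6*tot ≥ -43).
Check whether (¬(6*tot ≥ -25)) ∧ q = 5 implies it.
Countermodel: at the initial state q = 5, tot = -14, the precondition holds but the weakest precondition fails.
Answer: invalid


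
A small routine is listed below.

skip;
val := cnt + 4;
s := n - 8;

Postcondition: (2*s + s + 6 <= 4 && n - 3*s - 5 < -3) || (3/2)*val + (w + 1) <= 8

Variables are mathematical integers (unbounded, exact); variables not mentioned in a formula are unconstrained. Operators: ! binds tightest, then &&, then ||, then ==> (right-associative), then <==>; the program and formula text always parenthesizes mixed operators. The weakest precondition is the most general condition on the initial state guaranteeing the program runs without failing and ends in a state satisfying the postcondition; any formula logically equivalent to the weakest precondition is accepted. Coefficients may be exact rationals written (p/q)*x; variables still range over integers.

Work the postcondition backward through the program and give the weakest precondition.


Working backward. After the program, the postcondition (2*s + s + 6 <= 4 && n - 3*s - 5 < -3) || (3/2)*val + (w + 1) <= 8 must hold; in canonical form it is (3*s <= -2 && n < 3*s + 2) || (3/2)*val + w <= 7.
Before s := n - 8: (3*n <= 22 && 2*n > 22) || (3/2)*val + w <= 7
Before val := cnt + 4: (3*n <= 22 && 2*n > 22) || (3/2)*cnt + w <= 1
Before skip: (3*n <= 22 && 2*n > 22) || (3/2)*cnt + w <= 1
Answer: WP = (3*n <= 22 && 2*n > 22) || (3/2)*cnt + w <= 1


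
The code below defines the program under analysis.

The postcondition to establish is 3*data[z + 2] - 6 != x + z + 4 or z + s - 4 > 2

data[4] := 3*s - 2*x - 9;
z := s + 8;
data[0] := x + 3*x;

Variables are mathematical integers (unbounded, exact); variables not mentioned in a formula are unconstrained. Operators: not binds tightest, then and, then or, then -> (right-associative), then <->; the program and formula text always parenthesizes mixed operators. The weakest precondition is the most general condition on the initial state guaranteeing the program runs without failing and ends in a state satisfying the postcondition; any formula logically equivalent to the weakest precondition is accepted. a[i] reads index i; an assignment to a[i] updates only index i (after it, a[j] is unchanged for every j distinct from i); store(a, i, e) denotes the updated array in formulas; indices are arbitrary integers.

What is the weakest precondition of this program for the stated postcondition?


Working backward. After the program, the postcondition 3*data[z + 2] - 6 != x + z + 4 or z + s - 4 > 2 must hold; in canonical form it is 3*data[z + 2] != x + z + 10 or s + z > 6.
Before data[0] := x + 3*x: 3*store(data, 0, 4*x)[z + 2] != x + z + 10 or s + z > 6
Before z := s + 8: 3*store(data, 0, 4*x)[s + 10] != s + x + 18 or 2*s > -2
Before data[4] := 3*s - 2*x - 9: 3*store(store(data, 4, 3*s - 2*x - 9), 0, 4*x)[s + 10] != s + x + 18 or 2*s > -2
Answer: WP = 3*store(store(data, 4, 3*s - 2*x - 9), 0, 4*x)[s + 10] != s + x + 18 or 2*s > -2


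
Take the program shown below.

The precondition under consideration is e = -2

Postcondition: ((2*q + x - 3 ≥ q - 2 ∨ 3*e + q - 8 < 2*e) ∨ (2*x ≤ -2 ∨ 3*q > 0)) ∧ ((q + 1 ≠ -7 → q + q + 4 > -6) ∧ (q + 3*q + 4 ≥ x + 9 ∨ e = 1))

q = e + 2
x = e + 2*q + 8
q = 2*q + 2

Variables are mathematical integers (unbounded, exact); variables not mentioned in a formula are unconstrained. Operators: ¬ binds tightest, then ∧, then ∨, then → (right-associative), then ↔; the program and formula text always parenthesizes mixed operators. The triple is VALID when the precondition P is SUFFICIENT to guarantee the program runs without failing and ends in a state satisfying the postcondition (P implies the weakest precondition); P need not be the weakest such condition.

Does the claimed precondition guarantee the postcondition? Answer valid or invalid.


Working backward. After the program, the postcondition ((2*q + x - 3 ≥ q - 2 ∨ 3*e + q - 8 < 2*e) ∨ (2*x ≤ -2 ∨ 3*q > 0)) ∧ ((q + 1 ≠ -7 → q + q + 4 > -6) ∧ (q + 3*q + 4 ≥ x + 9 ∨ e = 1)) must hold; in canonical form it is (q + x ≥ 1 ∨ e + q < 8 ∨ 2*x ≤ -2 ∨ 3*q > 0) ∧ (q ≠ -8 → 2*q > -10) ∧ (4*q ≥ x + 5 ∨ e = 1).
Before q := 2*q + 2: (2*q + x ≥ -1 ∨ e + 2*q < 6 ∨ 2*x ≤ -2 ∨ 6*q > -6) ∧ (2*q ≠ -10 → 4*q > -14) ∧ (8*q ≥ x - 3 ∨ e = 1)
Before x := e + 2*q + 8: (e + 4*q ≥ -9 ∨ e + 2*q < 6 ∨ 2*e + 4*q ≤ -18 ∨ 6*q > -6) ∧ (2*q ≠ -10 → 4*q > -14) ∧ (6*q ≥ e + 5 ∨ e = 1)
Before q := e + 2: (5*e ≥ -17 ∨ 3*e < 2 ∨ 6*e ≤ -26 ∨ 6*e > -18) ∧ (2*e ≠ -14 → 4*e > -22) ∧ (5*e ≥ -7 ∨ e = 1)
The weakest precondition is (5*e ≥ -17 ∨ 3*e < 2 ∨ 6*e ≤ -26 ∨ 6*e > -18) ∧ (2*e ≠ -14 → 4*e > -22) ∧ (5*e ≥ -7 ∨ e = 1).
Check whether e = -2 implies it.
Countermodel: at the initial state e = -2, the precondition holds but the weakest precondition fails.
Answer: invalid


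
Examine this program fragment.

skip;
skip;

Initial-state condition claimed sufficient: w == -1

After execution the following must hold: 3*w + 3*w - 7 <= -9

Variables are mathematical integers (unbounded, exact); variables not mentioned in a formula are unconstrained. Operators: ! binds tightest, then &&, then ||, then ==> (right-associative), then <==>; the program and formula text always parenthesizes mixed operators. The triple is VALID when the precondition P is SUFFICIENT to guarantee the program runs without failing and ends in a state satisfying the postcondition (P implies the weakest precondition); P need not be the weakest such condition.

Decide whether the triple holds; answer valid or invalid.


Working backward. After the program, the postcondition 3*w + 3*w - 7 <= -9 must hold; in canonical form it is 6*w <= -2.
Before skip: 6*w <= -2
Before skip: 6*w <= -2
The weakest precondition is 6*w <= -2.
Check whether w == -1 implies it.
Every state satisfying the precondition satisfies the weakest precondition: the implication holds.
Answer: valid


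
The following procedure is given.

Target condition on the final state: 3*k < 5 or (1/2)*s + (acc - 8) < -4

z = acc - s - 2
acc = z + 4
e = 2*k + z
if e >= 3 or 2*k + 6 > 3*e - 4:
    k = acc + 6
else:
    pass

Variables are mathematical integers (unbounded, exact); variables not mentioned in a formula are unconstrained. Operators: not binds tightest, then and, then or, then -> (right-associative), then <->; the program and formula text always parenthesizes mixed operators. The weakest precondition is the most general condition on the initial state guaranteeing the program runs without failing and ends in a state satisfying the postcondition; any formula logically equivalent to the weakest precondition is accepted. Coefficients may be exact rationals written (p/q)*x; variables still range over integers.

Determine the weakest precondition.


Working backward. After the program, the postcondition 3*k < 5 or (1/2)*s + (acc - 8) < -4 must hold; in canonical form it is 3*k < 5 or acc + (1/2)*s < 4.
Then branch requires 3*acc < -13 or acc + (1/2)*s < 4; else branch requires 3*k < 5 or acc + (1/2)*s < 4.
Before the if: ((e >= 3 or 2*k > 3*e - 10) -> (3*acc < -13 or acc + (1/2)*s < 4)) and ((not (e >= 3 or 2*k > 3*e - 10)) -> (3*k < 5 or acc + (1/2)*s < 4))
Before e := 2*k + z: ((2*k + z >= 3 or 4*k + 3*z < 10) -> (3*acc < -13 or acc + (1/2)*s < 4)) and ((not (2*k + z >= 3 or 4*k + 3*z < 10)) -> (3*k < 5 or acc + (1/2)*s < 4))
Before acc := z + 4: ((2*k + z >= 3 or 4*k + 3*z < 10) -> (3*z < -25 or (1/2)*s + z < 0)) and ((not (2*k + z >= 3 or 4*k + 3*z < 10)) -> (3*k < 5 or (1/2)*s + z < 0))
Before z := acc - s - 2: ((acc + 2*k >= s + 5 or 3*acc + 4*k < 3*s + 16) -> (3*acc < 3*s - 19 or acc < (1/2)*s + 2)) and ((not (acc + 2*k >= s + 5 or 3*acc + 4*k < 3*s + 16)) -> (3*k < 5 or acc < (1/2)*s + 2))
Answer: WP = ((acc + 2*k >= s + 5 or 3*acc + 4*k < 3*s + 16) -> (3*acc < 3*s - 19 or acc < (1/2)*s + 2)) and ((not (acc + 2*k >= s + 5 or 3*acc + 4*k < 3*s + 16)) -> (3*k < 5 or acc < (1/2)*s + 2))


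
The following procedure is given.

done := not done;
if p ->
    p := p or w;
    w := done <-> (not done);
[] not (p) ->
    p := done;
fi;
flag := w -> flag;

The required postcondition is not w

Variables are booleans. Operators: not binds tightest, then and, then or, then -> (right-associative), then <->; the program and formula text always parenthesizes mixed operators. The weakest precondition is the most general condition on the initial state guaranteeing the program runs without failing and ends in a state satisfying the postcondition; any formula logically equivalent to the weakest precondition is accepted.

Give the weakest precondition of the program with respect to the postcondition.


Working backward. After the program, not w must hold.
Before flag := w -> flag: not w
Then branch requires not (done <-> (not done)); else branch requires not w.
Before the if: (p -> (not (done <-> (not done)))) and ((not p) -> (not w))
Before done := not done: (p -> (not ((not done) <-> done))) and ((not p) -> (not w))
Answer: WP = (p -> (not ((not done) <-> done))) and ((not p) -> (not w))


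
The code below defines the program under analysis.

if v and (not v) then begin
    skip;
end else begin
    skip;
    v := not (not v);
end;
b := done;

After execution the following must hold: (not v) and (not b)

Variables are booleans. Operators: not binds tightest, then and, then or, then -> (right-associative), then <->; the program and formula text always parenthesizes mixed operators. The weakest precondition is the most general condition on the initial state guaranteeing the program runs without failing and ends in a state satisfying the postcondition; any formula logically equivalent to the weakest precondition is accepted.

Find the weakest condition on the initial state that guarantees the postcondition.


Working backward. After the program, (not v) and (not b) must hold.
Before b := done: (not v) and (not done)
Then branch requires (not v) and (not done); else branch requires (not v) and (not done).
Before the if: (not v) and (not done)
Answer: WP = (not v) and (not done)


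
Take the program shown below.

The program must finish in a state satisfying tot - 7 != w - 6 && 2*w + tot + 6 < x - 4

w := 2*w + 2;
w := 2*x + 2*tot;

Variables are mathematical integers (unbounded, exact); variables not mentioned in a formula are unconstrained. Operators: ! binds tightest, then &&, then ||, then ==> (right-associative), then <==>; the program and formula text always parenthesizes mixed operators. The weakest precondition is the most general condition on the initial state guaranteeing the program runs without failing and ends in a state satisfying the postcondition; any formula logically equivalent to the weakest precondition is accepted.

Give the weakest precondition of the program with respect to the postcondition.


Working backward. After the program, the postcondition tot - 7 != w - 6 && 2*w + tot + 6 < x - 4 must hold; in canonical form it is tot != w + 1 && tot + 2*w < x - 10.
Before w := 2*x + 2*tot: tot + 2*x != -1 && 5*tot + 3*x < -10
Before w := 2*w + 2: tot + 2*x != -1 && 5*tot + 3*x < -10
Answer: WP = tot + 2*x != -1 && 5*tot + 3*x < -10
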